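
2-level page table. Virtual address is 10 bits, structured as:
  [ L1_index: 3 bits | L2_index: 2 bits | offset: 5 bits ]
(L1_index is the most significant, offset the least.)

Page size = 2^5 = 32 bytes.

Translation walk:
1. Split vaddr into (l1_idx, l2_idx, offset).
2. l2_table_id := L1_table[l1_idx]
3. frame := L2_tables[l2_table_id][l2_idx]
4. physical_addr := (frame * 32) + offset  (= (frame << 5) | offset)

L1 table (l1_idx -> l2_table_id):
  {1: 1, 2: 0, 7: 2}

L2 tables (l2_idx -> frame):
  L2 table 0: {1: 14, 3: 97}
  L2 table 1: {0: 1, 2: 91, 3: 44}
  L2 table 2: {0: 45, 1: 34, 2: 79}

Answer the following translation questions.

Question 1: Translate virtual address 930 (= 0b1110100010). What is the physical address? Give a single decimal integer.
vaddr = 930 = 0b1110100010
Split: l1_idx=7, l2_idx=1, offset=2
L1[7] = 2
L2[2][1] = 34
paddr = 34 * 32 + 2 = 1090

Answer: 1090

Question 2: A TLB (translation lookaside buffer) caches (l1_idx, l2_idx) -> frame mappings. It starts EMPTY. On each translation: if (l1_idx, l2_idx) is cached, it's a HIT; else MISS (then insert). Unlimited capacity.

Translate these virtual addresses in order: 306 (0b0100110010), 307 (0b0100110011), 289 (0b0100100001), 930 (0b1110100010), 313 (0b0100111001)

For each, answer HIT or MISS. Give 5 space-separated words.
Answer: MISS HIT HIT MISS HIT

Derivation:
vaddr=306: (2,1) not in TLB -> MISS, insert
vaddr=307: (2,1) in TLB -> HIT
vaddr=289: (2,1) in TLB -> HIT
vaddr=930: (7,1) not in TLB -> MISS, insert
vaddr=313: (2,1) in TLB -> HIT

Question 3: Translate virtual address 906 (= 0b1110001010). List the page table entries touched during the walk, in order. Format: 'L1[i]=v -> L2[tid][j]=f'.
Answer: L1[7]=2 -> L2[2][0]=45

Derivation:
vaddr = 906 = 0b1110001010
Split: l1_idx=7, l2_idx=0, offset=10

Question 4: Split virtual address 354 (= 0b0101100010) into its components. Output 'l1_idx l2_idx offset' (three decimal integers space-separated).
Answer: 2 3 2

Derivation:
vaddr = 354 = 0b0101100010
  top 3 bits -> l1_idx = 2
  next 2 bits -> l2_idx = 3
  bottom 5 bits -> offset = 2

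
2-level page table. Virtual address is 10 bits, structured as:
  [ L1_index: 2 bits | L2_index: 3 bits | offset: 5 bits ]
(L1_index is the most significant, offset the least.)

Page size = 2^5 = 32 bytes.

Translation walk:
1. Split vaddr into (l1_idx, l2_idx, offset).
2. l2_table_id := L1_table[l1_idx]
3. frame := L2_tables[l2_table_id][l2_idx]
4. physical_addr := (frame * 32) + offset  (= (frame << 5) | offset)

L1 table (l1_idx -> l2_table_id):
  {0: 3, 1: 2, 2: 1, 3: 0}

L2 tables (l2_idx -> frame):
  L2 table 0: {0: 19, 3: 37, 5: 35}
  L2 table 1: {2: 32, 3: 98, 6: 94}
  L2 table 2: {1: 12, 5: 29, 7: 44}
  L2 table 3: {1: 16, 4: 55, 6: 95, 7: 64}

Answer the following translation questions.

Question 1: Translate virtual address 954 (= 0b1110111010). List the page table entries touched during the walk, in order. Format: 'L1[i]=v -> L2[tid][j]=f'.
vaddr = 954 = 0b1110111010
Split: l1_idx=3, l2_idx=5, offset=26

Answer: L1[3]=0 -> L2[0][5]=35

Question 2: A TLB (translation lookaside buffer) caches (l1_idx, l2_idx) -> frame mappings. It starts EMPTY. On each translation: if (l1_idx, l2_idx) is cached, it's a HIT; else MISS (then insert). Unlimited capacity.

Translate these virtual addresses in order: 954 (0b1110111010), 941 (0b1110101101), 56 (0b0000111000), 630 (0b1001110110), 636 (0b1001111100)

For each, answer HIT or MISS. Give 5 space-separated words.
Answer: MISS HIT MISS MISS HIT

Derivation:
vaddr=954: (3,5) not in TLB -> MISS, insert
vaddr=941: (3,5) in TLB -> HIT
vaddr=56: (0,1) not in TLB -> MISS, insert
vaddr=630: (2,3) not in TLB -> MISS, insert
vaddr=636: (2,3) in TLB -> HIT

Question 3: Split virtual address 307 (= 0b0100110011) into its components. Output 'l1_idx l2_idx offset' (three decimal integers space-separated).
vaddr = 307 = 0b0100110011
  top 2 bits -> l1_idx = 1
  next 3 bits -> l2_idx = 1
  bottom 5 bits -> offset = 19

Answer: 1 1 19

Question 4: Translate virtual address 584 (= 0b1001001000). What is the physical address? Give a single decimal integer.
Answer: 1032

Derivation:
vaddr = 584 = 0b1001001000
Split: l1_idx=2, l2_idx=2, offset=8
L1[2] = 1
L2[1][2] = 32
paddr = 32 * 32 + 8 = 1032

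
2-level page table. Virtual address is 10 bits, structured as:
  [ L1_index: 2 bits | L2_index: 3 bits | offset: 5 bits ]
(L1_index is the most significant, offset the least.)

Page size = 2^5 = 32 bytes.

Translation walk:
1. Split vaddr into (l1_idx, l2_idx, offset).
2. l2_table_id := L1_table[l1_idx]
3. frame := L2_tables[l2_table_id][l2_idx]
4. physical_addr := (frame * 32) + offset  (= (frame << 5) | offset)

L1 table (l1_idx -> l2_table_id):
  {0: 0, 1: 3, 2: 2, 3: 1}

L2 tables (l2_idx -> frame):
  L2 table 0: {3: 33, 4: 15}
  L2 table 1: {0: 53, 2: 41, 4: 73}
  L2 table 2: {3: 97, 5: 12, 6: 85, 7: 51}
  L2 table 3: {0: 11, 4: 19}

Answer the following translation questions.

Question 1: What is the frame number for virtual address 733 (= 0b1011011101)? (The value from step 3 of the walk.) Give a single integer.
vaddr = 733: l1_idx=2, l2_idx=6
L1[2] = 2; L2[2][6] = 85

Answer: 85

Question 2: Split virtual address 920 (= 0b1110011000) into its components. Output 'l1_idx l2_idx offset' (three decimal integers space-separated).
Answer: 3 4 24

Derivation:
vaddr = 920 = 0b1110011000
  top 2 bits -> l1_idx = 3
  next 3 bits -> l2_idx = 4
  bottom 5 bits -> offset = 24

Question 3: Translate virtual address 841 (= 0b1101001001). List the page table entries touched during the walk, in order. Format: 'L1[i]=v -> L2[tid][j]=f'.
Answer: L1[3]=1 -> L2[1][2]=41

Derivation:
vaddr = 841 = 0b1101001001
Split: l1_idx=3, l2_idx=2, offset=9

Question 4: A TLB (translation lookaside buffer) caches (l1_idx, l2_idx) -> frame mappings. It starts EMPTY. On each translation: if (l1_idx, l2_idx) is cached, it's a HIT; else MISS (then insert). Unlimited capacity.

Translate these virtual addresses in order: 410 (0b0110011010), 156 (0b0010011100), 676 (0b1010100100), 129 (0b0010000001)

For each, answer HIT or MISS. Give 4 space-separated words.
Answer: MISS MISS MISS HIT

Derivation:
vaddr=410: (1,4) not in TLB -> MISS, insert
vaddr=156: (0,4) not in TLB -> MISS, insert
vaddr=676: (2,5) not in TLB -> MISS, insert
vaddr=129: (0,4) in TLB -> HIT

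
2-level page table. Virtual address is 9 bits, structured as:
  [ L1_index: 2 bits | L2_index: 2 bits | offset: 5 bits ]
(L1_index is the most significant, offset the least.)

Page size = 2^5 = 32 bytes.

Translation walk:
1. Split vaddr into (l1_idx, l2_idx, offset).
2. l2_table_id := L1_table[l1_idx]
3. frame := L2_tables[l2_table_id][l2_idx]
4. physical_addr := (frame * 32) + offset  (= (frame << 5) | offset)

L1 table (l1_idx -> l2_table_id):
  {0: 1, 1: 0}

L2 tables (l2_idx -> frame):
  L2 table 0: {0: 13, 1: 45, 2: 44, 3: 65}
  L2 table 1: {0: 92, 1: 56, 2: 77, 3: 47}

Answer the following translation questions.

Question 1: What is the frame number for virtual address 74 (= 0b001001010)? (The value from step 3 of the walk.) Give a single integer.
Answer: 77

Derivation:
vaddr = 74: l1_idx=0, l2_idx=2
L1[0] = 1; L2[1][2] = 77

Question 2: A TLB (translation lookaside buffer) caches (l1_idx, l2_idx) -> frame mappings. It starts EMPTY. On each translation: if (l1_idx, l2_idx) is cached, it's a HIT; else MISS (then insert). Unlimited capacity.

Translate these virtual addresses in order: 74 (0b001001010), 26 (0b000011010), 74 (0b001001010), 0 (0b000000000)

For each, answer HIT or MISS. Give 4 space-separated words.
Answer: MISS MISS HIT HIT

Derivation:
vaddr=74: (0,2) not in TLB -> MISS, insert
vaddr=26: (0,0) not in TLB -> MISS, insert
vaddr=74: (0,2) in TLB -> HIT
vaddr=0: (0,0) in TLB -> HIT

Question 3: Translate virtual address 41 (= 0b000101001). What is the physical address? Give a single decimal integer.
vaddr = 41 = 0b000101001
Split: l1_idx=0, l2_idx=1, offset=9
L1[0] = 1
L2[1][1] = 56
paddr = 56 * 32 + 9 = 1801

Answer: 1801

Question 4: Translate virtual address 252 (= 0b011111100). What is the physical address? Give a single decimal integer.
Answer: 2108

Derivation:
vaddr = 252 = 0b011111100
Split: l1_idx=1, l2_idx=3, offset=28
L1[1] = 0
L2[0][3] = 65
paddr = 65 * 32 + 28 = 2108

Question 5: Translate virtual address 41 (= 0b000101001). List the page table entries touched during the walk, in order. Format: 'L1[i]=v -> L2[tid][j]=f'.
Answer: L1[0]=1 -> L2[1][1]=56

Derivation:
vaddr = 41 = 0b000101001
Split: l1_idx=0, l2_idx=1, offset=9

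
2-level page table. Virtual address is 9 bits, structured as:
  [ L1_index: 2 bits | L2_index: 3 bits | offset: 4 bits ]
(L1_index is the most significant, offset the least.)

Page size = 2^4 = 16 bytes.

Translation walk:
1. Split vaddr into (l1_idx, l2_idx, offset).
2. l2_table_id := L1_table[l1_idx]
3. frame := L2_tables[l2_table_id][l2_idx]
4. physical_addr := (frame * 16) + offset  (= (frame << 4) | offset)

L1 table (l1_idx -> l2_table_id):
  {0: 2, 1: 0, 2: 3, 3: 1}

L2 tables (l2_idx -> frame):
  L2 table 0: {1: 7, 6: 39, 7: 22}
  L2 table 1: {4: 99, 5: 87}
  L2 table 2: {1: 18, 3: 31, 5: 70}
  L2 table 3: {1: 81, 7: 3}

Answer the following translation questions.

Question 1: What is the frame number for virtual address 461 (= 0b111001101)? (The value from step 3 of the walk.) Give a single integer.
vaddr = 461: l1_idx=3, l2_idx=4
L1[3] = 1; L2[1][4] = 99

Answer: 99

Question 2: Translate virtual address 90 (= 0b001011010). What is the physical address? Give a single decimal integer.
Answer: 1130

Derivation:
vaddr = 90 = 0b001011010
Split: l1_idx=0, l2_idx=5, offset=10
L1[0] = 2
L2[2][5] = 70
paddr = 70 * 16 + 10 = 1130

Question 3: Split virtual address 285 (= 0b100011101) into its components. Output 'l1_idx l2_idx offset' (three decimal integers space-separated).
vaddr = 285 = 0b100011101
  top 2 bits -> l1_idx = 2
  next 3 bits -> l2_idx = 1
  bottom 4 bits -> offset = 13

Answer: 2 1 13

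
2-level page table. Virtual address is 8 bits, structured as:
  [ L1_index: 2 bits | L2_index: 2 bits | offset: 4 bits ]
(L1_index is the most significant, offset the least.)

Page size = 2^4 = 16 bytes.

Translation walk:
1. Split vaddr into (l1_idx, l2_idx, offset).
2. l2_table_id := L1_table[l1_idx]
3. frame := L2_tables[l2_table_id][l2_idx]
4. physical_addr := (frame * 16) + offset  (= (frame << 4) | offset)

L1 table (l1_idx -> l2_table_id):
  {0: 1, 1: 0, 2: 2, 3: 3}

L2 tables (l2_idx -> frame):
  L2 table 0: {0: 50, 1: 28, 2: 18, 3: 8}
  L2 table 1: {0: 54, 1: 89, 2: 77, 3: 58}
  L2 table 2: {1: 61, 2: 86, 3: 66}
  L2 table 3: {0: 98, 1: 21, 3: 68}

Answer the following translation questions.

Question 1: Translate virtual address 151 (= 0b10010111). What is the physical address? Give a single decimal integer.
Answer: 983

Derivation:
vaddr = 151 = 0b10010111
Split: l1_idx=2, l2_idx=1, offset=7
L1[2] = 2
L2[2][1] = 61
paddr = 61 * 16 + 7 = 983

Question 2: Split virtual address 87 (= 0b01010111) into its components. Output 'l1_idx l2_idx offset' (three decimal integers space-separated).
vaddr = 87 = 0b01010111
  top 2 bits -> l1_idx = 1
  next 2 bits -> l2_idx = 1
  bottom 4 bits -> offset = 7

Answer: 1 1 7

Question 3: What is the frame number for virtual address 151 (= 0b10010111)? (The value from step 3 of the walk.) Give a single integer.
Answer: 61

Derivation:
vaddr = 151: l1_idx=2, l2_idx=1
L1[2] = 2; L2[2][1] = 61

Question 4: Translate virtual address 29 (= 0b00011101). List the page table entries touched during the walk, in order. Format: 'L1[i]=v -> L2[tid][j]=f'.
vaddr = 29 = 0b00011101
Split: l1_idx=0, l2_idx=1, offset=13

Answer: L1[0]=1 -> L2[1][1]=89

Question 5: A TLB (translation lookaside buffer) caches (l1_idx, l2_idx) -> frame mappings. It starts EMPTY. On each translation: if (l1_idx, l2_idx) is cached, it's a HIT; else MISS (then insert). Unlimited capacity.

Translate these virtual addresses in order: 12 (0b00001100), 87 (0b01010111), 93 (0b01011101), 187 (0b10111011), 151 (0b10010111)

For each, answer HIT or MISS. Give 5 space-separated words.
vaddr=12: (0,0) not in TLB -> MISS, insert
vaddr=87: (1,1) not in TLB -> MISS, insert
vaddr=93: (1,1) in TLB -> HIT
vaddr=187: (2,3) not in TLB -> MISS, insert
vaddr=151: (2,1) not in TLB -> MISS, insert

Answer: MISS MISS HIT MISS MISS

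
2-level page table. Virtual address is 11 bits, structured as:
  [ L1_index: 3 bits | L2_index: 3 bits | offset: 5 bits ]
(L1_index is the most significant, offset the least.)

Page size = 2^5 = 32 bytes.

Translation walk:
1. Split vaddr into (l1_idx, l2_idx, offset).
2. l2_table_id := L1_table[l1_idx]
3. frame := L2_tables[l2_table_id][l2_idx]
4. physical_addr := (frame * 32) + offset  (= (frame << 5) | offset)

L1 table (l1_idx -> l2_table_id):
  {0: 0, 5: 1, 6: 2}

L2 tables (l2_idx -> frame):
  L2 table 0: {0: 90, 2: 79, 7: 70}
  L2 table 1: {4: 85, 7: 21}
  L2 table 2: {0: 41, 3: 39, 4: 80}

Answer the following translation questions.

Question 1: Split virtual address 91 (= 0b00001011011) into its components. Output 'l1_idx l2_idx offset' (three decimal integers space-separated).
Answer: 0 2 27

Derivation:
vaddr = 91 = 0b00001011011
  top 3 bits -> l1_idx = 0
  next 3 bits -> l2_idx = 2
  bottom 5 bits -> offset = 27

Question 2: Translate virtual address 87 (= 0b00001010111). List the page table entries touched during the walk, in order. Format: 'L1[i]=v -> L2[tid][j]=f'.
Answer: L1[0]=0 -> L2[0][2]=79

Derivation:
vaddr = 87 = 0b00001010111
Split: l1_idx=0, l2_idx=2, offset=23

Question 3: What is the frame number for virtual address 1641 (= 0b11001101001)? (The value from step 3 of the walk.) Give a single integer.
vaddr = 1641: l1_idx=6, l2_idx=3
L1[6] = 2; L2[2][3] = 39

Answer: 39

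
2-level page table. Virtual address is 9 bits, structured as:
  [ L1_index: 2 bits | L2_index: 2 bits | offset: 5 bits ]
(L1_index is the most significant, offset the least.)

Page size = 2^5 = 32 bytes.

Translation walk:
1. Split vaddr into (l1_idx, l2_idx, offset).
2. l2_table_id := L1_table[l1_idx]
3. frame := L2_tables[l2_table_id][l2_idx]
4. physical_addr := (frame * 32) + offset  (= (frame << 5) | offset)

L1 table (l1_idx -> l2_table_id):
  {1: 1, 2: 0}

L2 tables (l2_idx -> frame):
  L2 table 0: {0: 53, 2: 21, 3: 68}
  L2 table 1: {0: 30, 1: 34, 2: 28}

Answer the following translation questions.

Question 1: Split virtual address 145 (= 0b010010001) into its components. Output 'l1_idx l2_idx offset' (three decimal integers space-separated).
Answer: 1 0 17

Derivation:
vaddr = 145 = 0b010010001
  top 2 bits -> l1_idx = 1
  next 2 bits -> l2_idx = 0
  bottom 5 bits -> offset = 17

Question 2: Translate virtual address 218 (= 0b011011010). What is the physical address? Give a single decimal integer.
Answer: 922

Derivation:
vaddr = 218 = 0b011011010
Split: l1_idx=1, l2_idx=2, offset=26
L1[1] = 1
L2[1][2] = 28
paddr = 28 * 32 + 26 = 922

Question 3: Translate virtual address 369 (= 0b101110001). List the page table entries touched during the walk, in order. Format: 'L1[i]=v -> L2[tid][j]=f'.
Answer: L1[2]=0 -> L2[0][3]=68

Derivation:
vaddr = 369 = 0b101110001
Split: l1_idx=2, l2_idx=3, offset=17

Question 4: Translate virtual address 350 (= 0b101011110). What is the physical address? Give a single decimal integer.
Answer: 702

Derivation:
vaddr = 350 = 0b101011110
Split: l1_idx=2, l2_idx=2, offset=30
L1[2] = 0
L2[0][2] = 21
paddr = 21 * 32 + 30 = 702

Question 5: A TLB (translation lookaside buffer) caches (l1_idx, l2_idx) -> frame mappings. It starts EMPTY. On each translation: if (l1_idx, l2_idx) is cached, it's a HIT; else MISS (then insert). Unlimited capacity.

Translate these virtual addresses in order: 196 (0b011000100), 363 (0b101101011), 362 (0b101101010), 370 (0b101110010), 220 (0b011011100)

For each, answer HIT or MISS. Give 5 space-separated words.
vaddr=196: (1,2) not in TLB -> MISS, insert
vaddr=363: (2,3) not in TLB -> MISS, insert
vaddr=362: (2,3) in TLB -> HIT
vaddr=370: (2,3) in TLB -> HIT
vaddr=220: (1,2) in TLB -> HIT

Answer: MISS MISS HIT HIT HIT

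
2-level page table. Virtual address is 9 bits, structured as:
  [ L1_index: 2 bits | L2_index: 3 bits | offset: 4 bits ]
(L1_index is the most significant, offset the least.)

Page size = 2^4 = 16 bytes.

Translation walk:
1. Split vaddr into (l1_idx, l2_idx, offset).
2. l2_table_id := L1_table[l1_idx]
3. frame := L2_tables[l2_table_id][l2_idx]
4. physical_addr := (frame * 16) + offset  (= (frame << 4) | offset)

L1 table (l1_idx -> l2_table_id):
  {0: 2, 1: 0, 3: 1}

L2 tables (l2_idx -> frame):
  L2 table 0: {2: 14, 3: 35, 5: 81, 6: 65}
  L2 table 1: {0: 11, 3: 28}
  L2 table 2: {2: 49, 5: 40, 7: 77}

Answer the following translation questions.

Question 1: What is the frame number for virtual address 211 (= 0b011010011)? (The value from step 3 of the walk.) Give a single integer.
vaddr = 211: l1_idx=1, l2_idx=5
L1[1] = 0; L2[0][5] = 81

Answer: 81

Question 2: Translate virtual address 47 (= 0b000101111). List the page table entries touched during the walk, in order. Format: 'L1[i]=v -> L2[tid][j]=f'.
vaddr = 47 = 0b000101111
Split: l1_idx=0, l2_idx=2, offset=15

Answer: L1[0]=2 -> L2[2][2]=49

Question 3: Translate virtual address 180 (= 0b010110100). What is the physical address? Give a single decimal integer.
Answer: 564

Derivation:
vaddr = 180 = 0b010110100
Split: l1_idx=1, l2_idx=3, offset=4
L1[1] = 0
L2[0][3] = 35
paddr = 35 * 16 + 4 = 564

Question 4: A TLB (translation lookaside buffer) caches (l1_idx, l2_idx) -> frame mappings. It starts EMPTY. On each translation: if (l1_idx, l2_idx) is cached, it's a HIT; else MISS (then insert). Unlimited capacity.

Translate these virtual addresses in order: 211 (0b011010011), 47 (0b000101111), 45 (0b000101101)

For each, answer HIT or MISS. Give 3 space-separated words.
Answer: MISS MISS HIT

Derivation:
vaddr=211: (1,5) not in TLB -> MISS, insert
vaddr=47: (0,2) not in TLB -> MISS, insert
vaddr=45: (0,2) in TLB -> HIT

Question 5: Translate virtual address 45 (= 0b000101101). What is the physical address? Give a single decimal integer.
vaddr = 45 = 0b000101101
Split: l1_idx=0, l2_idx=2, offset=13
L1[0] = 2
L2[2][2] = 49
paddr = 49 * 16 + 13 = 797

Answer: 797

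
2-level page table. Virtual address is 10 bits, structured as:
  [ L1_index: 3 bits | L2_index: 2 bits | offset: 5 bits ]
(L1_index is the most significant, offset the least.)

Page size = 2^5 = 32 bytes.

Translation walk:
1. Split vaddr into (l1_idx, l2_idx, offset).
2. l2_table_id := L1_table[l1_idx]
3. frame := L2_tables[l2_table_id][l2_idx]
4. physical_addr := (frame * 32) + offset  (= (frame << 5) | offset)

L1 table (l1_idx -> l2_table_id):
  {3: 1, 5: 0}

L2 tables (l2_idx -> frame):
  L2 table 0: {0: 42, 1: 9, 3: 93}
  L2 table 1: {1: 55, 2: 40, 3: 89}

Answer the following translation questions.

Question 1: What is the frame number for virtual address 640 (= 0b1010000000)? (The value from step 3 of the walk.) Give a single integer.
Answer: 42

Derivation:
vaddr = 640: l1_idx=5, l2_idx=0
L1[5] = 0; L2[0][0] = 42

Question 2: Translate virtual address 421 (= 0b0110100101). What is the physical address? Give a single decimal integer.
vaddr = 421 = 0b0110100101
Split: l1_idx=3, l2_idx=1, offset=5
L1[3] = 1
L2[1][1] = 55
paddr = 55 * 32 + 5 = 1765

Answer: 1765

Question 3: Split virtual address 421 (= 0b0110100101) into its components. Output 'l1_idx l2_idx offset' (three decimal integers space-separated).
Answer: 3 1 5

Derivation:
vaddr = 421 = 0b0110100101
  top 3 bits -> l1_idx = 3
  next 2 bits -> l2_idx = 1
  bottom 5 bits -> offset = 5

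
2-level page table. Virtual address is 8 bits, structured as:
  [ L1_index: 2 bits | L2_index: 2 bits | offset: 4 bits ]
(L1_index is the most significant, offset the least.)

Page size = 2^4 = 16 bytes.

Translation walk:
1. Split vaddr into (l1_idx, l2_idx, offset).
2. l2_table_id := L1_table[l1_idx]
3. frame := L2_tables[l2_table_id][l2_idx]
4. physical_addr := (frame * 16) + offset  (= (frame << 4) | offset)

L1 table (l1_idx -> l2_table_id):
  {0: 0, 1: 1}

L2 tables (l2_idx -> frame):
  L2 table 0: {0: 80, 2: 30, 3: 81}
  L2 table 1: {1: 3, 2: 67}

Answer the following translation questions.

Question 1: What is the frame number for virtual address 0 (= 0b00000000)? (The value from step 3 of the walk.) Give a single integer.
Answer: 80

Derivation:
vaddr = 0: l1_idx=0, l2_idx=0
L1[0] = 0; L2[0][0] = 80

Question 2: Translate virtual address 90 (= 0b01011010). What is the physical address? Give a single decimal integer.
vaddr = 90 = 0b01011010
Split: l1_idx=1, l2_idx=1, offset=10
L1[1] = 1
L2[1][1] = 3
paddr = 3 * 16 + 10 = 58

Answer: 58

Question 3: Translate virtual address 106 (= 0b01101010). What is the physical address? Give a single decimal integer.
Answer: 1082

Derivation:
vaddr = 106 = 0b01101010
Split: l1_idx=1, l2_idx=2, offset=10
L1[1] = 1
L2[1][2] = 67
paddr = 67 * 16 + 10 = 1082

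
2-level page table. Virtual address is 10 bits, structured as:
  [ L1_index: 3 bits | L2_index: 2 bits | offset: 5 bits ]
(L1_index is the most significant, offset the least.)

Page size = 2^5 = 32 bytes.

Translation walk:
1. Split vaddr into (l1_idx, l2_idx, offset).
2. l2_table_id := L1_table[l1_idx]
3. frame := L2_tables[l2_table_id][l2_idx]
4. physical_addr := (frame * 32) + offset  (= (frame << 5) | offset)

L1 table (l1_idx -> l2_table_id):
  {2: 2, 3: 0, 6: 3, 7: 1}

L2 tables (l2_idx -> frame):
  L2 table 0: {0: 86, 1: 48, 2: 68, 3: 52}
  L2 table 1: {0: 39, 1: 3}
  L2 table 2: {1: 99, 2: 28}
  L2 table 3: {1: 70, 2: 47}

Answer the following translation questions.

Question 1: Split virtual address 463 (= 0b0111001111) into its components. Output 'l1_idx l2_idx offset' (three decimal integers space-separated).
Answer: 3 2 15

Derivation:
vaddr = 463 = 0b0111001111
  top 3 bits -> l1_idx = 3
  next 2 bits -> l2_idx = 2
  bottom 5 bits -> offset = 15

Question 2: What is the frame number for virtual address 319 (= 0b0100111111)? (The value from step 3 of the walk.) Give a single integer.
vaddr = 319: l1_idx=2, l2_idx=1
L1[2] = 2; L2[2][1] = 99

Answer: 99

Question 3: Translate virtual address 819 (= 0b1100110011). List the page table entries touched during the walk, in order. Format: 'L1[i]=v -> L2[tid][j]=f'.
Answer: L1[6]=3 -> L2[3][1]=70

Derivation:
vaddr = 819 = 0b1100110011
Split: l1_idx=6, l2_idx=1, offset=19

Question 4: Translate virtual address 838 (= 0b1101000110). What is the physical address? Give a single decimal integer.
vaddr = 838 = 0b1101000110
Split: l1_idx=6, l2_idx=2, offset=6
L1[6] = 3
L2[3][2] = 47
paddr = 47 * 32 + 6 = 1510

Answer: 1510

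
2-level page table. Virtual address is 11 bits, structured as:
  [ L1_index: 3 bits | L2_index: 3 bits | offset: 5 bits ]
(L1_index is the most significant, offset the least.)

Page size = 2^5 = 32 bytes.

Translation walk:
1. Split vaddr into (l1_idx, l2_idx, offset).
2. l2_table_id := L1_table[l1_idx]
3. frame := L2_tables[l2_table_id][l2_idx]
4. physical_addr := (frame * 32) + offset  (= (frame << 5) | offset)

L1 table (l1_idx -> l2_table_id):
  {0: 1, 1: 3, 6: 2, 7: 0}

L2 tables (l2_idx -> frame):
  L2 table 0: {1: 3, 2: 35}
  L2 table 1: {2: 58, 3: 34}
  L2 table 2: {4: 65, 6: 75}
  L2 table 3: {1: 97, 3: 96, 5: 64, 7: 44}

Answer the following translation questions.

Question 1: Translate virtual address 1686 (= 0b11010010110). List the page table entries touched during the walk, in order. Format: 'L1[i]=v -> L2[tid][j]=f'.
Answer: L1[6]=2 -> L2[2][4]=65

Derivation:
vaddr = 1686 = 0b11010010110
Split: l1_idx=6, l2_idx=4, offset=22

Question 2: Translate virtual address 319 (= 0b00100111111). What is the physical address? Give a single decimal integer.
vaddr = 319 = 0b00100111111
Split: l1_idx=1, l2_idx=1, offset=31
L1[1] = 3
L2[3][1] = 97
paddr = 97 * 32 + 31 = 3135

Answer: 3135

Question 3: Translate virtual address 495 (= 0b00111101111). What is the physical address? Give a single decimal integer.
Answer: 1423

Derivation:
vaddr = 495 = 0b00111101111
Split: l1_idx=1, l2_idx=7, offset=15
L1[1] = 3
L2[3][7] = 44
paddr = 44 * 32 + 15 = 1423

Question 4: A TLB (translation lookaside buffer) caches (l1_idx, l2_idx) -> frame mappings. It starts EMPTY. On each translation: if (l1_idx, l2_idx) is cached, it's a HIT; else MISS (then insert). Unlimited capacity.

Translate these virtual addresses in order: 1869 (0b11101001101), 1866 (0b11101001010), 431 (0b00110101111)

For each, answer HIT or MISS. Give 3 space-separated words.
Answer: MISS HIT MISS

Derivation:
vaddr=1869: (7,2) not in TLB -> MISS, insert
vaddr=1866: (7,2) in TLB -> HIT
vaddr=431: (1,5) not in TLB -> MISS, insert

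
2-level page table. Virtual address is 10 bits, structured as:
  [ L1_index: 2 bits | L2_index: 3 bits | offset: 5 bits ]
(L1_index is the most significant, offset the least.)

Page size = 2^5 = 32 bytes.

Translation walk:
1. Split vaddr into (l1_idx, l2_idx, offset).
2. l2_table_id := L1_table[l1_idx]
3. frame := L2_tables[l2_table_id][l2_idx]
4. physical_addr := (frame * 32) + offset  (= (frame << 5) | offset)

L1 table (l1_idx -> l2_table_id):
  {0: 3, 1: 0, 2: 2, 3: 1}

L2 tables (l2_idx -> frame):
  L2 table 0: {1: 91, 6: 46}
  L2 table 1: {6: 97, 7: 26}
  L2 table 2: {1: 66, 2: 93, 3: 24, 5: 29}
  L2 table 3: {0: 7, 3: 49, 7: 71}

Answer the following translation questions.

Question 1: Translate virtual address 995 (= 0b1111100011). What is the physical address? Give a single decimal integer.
vaddr = 995 = 0b1111100011
Split: l1_idx=3, l2_idx=7, offset=3
L1[3] = 1
L2[1][7] = 26
paddr = 26 * 32 + 3 = 835

Answer: 835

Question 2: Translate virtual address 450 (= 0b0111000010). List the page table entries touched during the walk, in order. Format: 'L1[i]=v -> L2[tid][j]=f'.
vaddr = 450 = 0b0111000010
Split: l1_idx=1, l2_idx=6, offset=2

Answer: L1[1]=0 -> L2[0][6]=46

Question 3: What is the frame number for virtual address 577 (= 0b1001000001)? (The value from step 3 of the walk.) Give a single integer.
Answer: 93

Derivation:
vaddr = 577: l1_idx=2, l2_idx=2
L1[2] = 2; L2[2][2] = 93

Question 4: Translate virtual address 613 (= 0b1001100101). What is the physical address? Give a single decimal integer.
vaddr = 613 = 0b1001100101
Split: l1_idx=2, l2_idx=3, offset=5
L1[2] = 2
L2[2][3] = 24
paddr = 24 * 32 + 5 = 773

Answer: 773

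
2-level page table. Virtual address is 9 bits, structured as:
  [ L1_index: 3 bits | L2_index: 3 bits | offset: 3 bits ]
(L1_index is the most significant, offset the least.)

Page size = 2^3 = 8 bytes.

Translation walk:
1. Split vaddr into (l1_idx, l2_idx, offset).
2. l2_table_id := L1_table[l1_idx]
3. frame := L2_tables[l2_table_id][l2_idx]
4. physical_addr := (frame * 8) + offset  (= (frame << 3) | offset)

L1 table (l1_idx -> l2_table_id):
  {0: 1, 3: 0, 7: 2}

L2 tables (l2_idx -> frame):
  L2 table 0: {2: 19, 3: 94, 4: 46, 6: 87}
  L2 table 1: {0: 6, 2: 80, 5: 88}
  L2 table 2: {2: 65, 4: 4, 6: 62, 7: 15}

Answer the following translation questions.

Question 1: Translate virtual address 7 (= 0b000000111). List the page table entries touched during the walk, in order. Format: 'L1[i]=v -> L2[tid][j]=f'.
Answer: L1[0]=1 -> L2[1][0]=6

Derivation:
vaddr = 7 = 0b000000111
Split: l1_idx=0, l2_idx=0, offset=7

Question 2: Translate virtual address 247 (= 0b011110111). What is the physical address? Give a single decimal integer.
vaddr = 247 = 0b011110111
Split: l1_idx=3, l2_idx=6, offset=7
L1[3] = 0
L2[0][6] = 87
paddr = 87 * 8 + 7 = 703

Answer: 703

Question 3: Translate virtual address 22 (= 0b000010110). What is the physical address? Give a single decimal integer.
Answer: 646

Derivation:
vaddr = 22 = 0b000010110
Split: l1_idx=0, l2_idx=2, offset=6
L1[0] = 1
L2[1][2] = 80
paddr = 80 * 8 + 6 = 646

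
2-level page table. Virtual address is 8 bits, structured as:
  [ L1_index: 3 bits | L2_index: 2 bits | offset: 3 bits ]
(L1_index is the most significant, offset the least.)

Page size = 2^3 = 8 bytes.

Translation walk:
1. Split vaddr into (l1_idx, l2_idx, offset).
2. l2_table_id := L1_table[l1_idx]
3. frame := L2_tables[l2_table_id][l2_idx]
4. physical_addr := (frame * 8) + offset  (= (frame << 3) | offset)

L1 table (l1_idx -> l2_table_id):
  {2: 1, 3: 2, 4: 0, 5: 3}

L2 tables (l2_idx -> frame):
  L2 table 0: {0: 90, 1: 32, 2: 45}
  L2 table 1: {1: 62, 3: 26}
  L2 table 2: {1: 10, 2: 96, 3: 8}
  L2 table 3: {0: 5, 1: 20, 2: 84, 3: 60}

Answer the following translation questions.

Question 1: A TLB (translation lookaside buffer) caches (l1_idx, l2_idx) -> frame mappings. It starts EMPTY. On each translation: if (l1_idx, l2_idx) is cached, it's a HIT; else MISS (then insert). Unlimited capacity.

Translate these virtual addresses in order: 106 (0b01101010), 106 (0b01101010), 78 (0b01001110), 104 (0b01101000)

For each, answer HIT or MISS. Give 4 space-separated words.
Answer: MISS HIT MISS HIT

Derivation:
vaddr=106: (3,1) not in TLB -> MISS, insert
vaddr=106: (3,1) in TLB -> HIT
vaddr=78: (2,1) not in TLB -> MISS, insert
vaddr=104: (3,1) in TLB -> HIT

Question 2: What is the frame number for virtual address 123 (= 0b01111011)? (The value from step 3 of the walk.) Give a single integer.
Answer: 8

Derivation:
vaddr = 123: l1_idx=3, l2_idx=3
L1[3] = 2; L2[2][3] = 8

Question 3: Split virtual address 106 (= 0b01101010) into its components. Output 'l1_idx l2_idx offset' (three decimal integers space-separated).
Answer: 3 1 2

Derivation:
vaddr = 106 = 0b01101010
  top 3 bits -> l1_idx = 3
  next 2 bits -> l2_idx = 1
  bottom 3 bits -> offset = 2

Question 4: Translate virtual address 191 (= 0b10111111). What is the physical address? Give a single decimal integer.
Answer: 487

Derivation:
vaddr = 191 = 0b10111111
Split: l1_idx=5, l2_idx=3, offset=7
L1[5] = 3
L2[3][3] = 60
paddr = 60 * 8 + 7 = 487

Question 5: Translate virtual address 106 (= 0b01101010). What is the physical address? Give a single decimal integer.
vaddr = 106 = 0b01101010
Split: l1_idx=3, l2_idx=1, offset=2
L1[3] = 2
L2[2][1] = 10
paddr = 10 * 8 + 2 = 82

Answer: 82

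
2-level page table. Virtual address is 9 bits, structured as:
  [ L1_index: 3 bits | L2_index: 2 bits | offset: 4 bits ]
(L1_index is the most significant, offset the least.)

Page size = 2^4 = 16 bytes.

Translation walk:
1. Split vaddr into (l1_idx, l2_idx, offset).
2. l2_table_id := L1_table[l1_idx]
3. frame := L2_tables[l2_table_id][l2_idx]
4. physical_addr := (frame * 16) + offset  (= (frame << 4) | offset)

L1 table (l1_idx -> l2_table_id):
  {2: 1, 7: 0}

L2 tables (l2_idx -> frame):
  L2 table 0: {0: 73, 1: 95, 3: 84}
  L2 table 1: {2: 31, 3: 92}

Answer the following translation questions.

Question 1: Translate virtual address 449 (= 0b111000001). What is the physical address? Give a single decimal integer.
Answer: 1169

Derivation:
vaddr = 449 = 0b111000001
Split: l1_idx=7, l2_idx=0, offset=1
L1[7] = 0
L2[0][0] = 73
paddr = 73 * 16 + 1 = 1169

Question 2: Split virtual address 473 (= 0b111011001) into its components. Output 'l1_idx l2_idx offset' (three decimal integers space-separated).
Answer: 7 1 9

Derivation:
vaddr = 473 = 0b111011001
  top 3 bits -> l1_idx = 7
  next 2 bits -> l2_idx = 1
  bottom 4 bits -> offset = 9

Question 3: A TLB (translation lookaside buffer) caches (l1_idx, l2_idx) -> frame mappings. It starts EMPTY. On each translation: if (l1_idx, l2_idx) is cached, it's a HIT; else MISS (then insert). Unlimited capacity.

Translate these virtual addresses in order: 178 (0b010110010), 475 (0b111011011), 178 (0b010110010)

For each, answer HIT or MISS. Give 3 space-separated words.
Answer: MISS MISS HIT

Derivation:
vaddr=178: (2,3) not in TLB -> MISS, insert
vaddr=475: (7,1) not in TLB -> MISS, insert
vaddr=178: (2,3) in TLB -> HIT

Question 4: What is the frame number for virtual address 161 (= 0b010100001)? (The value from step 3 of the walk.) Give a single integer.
Answer: 31

Derivation:
vaddr = 161: l1_idx=2, l2_idx=2
L1[2] = 1; L2[1][2] = 31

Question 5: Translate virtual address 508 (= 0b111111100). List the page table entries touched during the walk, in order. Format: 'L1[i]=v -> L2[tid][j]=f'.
vaddr = 508 = 0b111111100
Split: l1_idx=7, l2_idx=3, offset=12

Answer: L1[7]=0 -> L2[0][3]=84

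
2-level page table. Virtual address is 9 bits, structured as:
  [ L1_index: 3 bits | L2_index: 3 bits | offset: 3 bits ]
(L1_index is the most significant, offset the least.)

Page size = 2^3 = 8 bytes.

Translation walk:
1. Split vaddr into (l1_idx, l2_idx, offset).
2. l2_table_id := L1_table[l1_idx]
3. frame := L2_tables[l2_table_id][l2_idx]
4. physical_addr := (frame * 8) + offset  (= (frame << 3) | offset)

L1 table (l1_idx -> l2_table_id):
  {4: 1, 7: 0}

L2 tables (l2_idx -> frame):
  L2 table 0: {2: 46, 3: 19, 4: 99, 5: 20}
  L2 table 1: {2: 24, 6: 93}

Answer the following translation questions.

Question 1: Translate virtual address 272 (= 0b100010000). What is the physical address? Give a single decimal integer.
Answer: 192

Derivation:
vaddr = 272 = 0b100010000
Split: l1_idx=4, l2_idx=2, offset=0
L1[4] = 1
L2[1][2] = 24
paddr = 24 * 8 + 0 = 192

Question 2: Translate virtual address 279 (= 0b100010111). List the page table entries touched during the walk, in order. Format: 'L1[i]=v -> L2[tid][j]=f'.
Answer: L1[4]=1 -> L2[1][2]=24

Derivation:
vaddr = 279 = 0b100010111
Split: l1_idx=4, l2_idx=2, offset=7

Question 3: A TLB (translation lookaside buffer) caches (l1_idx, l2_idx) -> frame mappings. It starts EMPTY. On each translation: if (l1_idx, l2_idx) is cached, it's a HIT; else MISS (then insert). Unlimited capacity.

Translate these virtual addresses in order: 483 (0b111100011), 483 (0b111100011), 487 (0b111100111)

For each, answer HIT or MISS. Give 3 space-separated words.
Answer: MISS HIT HIT

Derivation:
vaddr=483: (7,4) not in TLB -> MISS, insert
vaddr=483: (7,4) in TLB -> HIT
vaddr=487: (7,4) in TLB -> HIT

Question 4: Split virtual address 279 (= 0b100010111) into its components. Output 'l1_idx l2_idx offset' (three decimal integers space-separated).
vaddr = 279 = 0b100010111
  top 3 bits -> l1_idx = 4
  next 3 bits -> l2_idx = 2
  bottom 3 bits -> offset = 7

Answer: 4 2 7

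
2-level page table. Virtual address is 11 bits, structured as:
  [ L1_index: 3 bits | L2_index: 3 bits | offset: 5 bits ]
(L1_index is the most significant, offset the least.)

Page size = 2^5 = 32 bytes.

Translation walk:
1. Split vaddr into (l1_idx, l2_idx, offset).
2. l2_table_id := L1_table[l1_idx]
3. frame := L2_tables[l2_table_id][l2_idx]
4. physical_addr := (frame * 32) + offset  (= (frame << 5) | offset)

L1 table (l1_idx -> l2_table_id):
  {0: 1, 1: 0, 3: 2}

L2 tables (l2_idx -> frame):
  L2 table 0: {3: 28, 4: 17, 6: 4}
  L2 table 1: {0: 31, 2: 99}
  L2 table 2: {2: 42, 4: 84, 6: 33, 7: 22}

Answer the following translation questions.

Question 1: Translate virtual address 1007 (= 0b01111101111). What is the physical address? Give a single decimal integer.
Answer: 719

Derivation:
vaddr = 1007 = 0b01111101111
Split: l1_idx=3, l2_idx=7, offset=15
L1[3] = 2
L2[2][7] = 22
paddr = 22 * 32 + 15 = 719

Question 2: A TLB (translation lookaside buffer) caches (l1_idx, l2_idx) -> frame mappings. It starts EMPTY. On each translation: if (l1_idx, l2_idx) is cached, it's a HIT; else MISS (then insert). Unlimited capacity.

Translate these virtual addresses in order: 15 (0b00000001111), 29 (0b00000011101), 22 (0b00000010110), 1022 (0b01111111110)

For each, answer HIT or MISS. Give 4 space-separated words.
vaddr=15: (0,0) not in TLB -> MISS, insert
vaddr=29: (0,0) in TLB -> HIT
vaddr=22: (0,0) in TLB -> HIT
vaddr=1022: (3,7) not in TLB -> MISS, insert

Answer: MISS HIT HIT MISS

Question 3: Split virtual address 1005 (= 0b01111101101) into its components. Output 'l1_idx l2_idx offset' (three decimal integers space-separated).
vaddr = 1005 = 0b01111101101
  top 3 bits -> l1_idx = 3
  next 3 bits -> l2_idx = 7
  bottom 5 bits -> offset = 13

Answer: 3 7 13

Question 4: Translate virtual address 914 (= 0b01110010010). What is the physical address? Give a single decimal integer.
Answer: 2706

Derivation:
vaddr = 914 = 0b01110010010
Split: l1_idx=3, l2_idx=4, offset=18
L1[3] = 2
L2[2][4] = 84
paddr = 84 * 32 + 18 = 2706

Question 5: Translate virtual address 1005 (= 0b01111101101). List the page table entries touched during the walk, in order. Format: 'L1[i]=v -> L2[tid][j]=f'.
vaddr = 1005 = 0b01111101101
Split: l1_idx=3, l2_idx=7, offset=13

Answer: L1[3]=2 -> L2[2][7]=22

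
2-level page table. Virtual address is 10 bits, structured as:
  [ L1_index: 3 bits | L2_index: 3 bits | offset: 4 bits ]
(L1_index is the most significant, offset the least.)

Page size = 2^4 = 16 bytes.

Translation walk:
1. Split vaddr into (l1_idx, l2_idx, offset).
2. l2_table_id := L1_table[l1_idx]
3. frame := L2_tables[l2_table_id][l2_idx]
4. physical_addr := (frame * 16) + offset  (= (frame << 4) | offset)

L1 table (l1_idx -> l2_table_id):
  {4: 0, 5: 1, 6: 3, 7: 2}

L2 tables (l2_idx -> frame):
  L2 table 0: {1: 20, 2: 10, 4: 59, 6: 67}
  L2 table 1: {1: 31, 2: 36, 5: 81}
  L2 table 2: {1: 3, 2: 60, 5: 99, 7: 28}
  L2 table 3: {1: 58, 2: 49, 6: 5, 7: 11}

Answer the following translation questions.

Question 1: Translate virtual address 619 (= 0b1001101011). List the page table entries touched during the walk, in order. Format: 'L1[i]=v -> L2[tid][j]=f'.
Answer: L1[4]=0 -> L2[0][6]=67

Derivation:
vaddr = 619 = 0b1001101011
Split: l1_idx=4, l2_idx=6, offset=11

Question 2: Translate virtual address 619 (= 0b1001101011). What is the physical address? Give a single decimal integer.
vaddr = 619 = 0b1001101011
Split: l1_idx=4, l2_idx=6, offset=11
L1[4] = 0
L2[0][6] = 67
paddr = 67 * 16 + 11 = 1083

Answer: 1083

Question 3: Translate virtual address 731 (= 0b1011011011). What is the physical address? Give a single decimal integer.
Answer: 1307

Derivation:
vaddr = 731 = 0b1011011011
Split: l1_idx=5, l2_idx=5, offset=11
L1[5] = 1
L2[1][5] = 81
paddr = 81 * 16 + 11 = 1307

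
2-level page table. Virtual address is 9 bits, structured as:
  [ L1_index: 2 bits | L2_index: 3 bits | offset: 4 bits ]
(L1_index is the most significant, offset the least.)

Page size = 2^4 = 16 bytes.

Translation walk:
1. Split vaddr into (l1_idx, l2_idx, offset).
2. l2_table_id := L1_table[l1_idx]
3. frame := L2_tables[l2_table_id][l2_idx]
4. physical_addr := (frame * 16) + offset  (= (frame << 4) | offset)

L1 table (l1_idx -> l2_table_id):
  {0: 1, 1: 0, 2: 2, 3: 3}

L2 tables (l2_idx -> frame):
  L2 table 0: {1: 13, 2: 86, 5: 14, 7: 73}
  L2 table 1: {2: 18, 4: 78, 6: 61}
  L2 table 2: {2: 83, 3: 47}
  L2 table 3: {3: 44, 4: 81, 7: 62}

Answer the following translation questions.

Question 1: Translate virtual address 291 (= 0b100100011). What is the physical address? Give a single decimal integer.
Answer: 1331

Derivation:
vaddr = 291 = 0b100100011
Split: l1_idx=2, l2_idx=2, offset=3
L1[2] = 2
L2[2][2] = 83
paddr = 83 * 16 + 3 = 1331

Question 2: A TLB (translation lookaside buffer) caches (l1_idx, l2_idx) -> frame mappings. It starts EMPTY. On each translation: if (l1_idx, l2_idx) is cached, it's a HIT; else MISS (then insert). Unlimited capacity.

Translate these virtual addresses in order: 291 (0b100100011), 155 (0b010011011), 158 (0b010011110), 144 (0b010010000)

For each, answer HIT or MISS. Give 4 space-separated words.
vaddr=291: (2,2) not in TLB -> MISS, insert
vaddr=155: (1,1) not in TLB -> MISS, insert
vaddr=158: (1,1) in TLB -> HIT
vaddr=144: (1,1) in TLB -> HIT

Answer: MISS MISS HIT HIT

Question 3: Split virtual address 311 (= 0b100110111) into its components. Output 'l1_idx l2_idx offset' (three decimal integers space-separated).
vaddr = 311 = 0b100110111
  top 2 bits -> l1_idx = 2
  next 3 bits -> l2_idx = 3
  bottom 4 bits -> offset = 7

Answer: 2 3 7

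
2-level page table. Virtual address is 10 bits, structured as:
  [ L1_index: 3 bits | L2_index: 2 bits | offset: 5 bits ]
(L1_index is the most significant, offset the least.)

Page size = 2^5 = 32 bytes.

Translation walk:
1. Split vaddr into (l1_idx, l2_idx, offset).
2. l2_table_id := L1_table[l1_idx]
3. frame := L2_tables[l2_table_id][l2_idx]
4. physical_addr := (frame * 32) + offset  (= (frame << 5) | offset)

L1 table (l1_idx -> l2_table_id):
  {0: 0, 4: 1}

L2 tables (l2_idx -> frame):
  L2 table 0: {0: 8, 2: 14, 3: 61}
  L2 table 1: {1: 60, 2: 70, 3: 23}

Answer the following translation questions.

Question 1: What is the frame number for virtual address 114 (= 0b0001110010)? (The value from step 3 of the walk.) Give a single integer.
vaddr = 114: l1_idx=0, l2_idx=3
L1[0] = 0; L2[0][3] = 61

Answer: 61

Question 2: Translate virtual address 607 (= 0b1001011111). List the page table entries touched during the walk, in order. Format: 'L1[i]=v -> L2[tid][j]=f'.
Answer: L1[4]=1 -> L2[1][2]=70

Derivation:
vaddr = 607 = 0b1001011111
Split: l1_idx=4, l2_idx=2, offset=31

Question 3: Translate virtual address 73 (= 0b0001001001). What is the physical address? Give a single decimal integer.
vaddr = 73 = 0b0001001001
Split: l1_idx=0, l2_idx=2, offset=9
L1[0] = 0
L2[0][2] = 14
paddr = 14 * 32 + 9 = 457

Answer: 457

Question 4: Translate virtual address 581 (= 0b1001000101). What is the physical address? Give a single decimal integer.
vaddr = 581 = 0b1001000101
Split: l1_idx=4, l2_idx=2, offset=5
L1[4] = 1
L2[1][2] = 70
paddr = 70 * 32 + 5 = 2245

Answer: 2245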